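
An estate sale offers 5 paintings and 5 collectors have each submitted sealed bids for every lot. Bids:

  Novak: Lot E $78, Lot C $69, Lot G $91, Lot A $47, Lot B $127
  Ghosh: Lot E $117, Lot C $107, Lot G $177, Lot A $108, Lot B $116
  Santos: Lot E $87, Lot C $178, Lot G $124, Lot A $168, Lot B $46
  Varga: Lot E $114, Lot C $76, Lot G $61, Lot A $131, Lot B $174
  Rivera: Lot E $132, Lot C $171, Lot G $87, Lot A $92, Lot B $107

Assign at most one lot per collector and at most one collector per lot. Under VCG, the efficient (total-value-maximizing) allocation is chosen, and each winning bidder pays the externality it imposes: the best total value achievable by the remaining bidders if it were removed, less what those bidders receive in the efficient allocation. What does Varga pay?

Varga pays $49.

Efficient allocation: Novak→Lot E ($78), Ghosh→Lot G ($177), Santos→Lot A ($168), Varga→Lot B ($174), Rivera→Lot C ($171); total welfare W = $768.
Varga receives Lot B at value $174, so the others get W − 174 = $594.
Without Varga: best allocation of the remaining 4 bidders over all 5 lots is Novak→Lot B ($127), Ghosh→Lot G ($177), Santos→Lot A ($168), Rivera→Lot C ($171), total $643.
VCG payment = (others' best without Varga) − (others' welfare with Varga) = 643 − 594 = $49.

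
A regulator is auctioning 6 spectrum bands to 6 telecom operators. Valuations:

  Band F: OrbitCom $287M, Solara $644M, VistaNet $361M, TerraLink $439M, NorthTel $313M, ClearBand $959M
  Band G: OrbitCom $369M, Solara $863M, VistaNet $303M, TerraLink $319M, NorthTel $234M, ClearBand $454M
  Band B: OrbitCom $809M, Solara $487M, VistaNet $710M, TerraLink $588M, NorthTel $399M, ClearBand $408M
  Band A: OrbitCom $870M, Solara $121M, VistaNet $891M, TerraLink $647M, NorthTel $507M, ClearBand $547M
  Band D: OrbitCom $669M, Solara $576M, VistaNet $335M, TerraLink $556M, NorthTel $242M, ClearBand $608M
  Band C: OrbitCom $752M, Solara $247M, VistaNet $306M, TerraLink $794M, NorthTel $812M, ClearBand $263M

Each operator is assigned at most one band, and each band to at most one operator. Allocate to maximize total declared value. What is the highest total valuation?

Max total: $4890M

This is the linear assignment problem.
Optimal: OrbitCom→Band B ($809M), Solara→Band G ($863M), VistaNet→Band A ($891M), TerraLink→Band D ($556M), NorthTel→Band C ($812M), ClearBand→Band F ($959M) — total 809+863+891+556+812+959 = $4890M.
Row-greedy (each operator in turn takes its best remaining band) gives $4158M, worse by 732.
Next-best assignment: OrbitCom→Band D, Solara→Band G, VistaNet→Band A, TerraLink→Band B, NorthTel→Band C, ClearBand→Band F = $4782M.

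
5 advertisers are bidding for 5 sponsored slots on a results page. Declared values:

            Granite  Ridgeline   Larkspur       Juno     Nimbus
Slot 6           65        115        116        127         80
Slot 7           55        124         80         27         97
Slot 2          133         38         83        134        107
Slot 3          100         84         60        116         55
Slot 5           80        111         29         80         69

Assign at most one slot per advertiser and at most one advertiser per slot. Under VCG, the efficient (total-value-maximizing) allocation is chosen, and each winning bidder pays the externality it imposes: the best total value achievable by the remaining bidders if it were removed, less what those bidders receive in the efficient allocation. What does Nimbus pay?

Efficient allocation: Granite→Slot 2 ($133), Ridgeline→Slot 5 ($111), Larkspur→Slot 6 ($116), Juno→Slot 3 ($116), Nimbus→Slot 7 ($97); total welfare W = $573.
Nimbus receives Slot 7 at value $97, so the others get W − 97 = $476.
Without Nimbus: best allocation of the remaining 4 bidders over all 5 slots is Granite→Slot 2 ($133), Ridgeline→Slot 7 ($124), Larkspur→Slot 6 ($116), Juno→Slot 3 ($116), total $489.
VCG payment = (others' best without Nimbus) − (others' welfare with Nimbus) = 489 − 476 = $13.

Nimbus pays $13.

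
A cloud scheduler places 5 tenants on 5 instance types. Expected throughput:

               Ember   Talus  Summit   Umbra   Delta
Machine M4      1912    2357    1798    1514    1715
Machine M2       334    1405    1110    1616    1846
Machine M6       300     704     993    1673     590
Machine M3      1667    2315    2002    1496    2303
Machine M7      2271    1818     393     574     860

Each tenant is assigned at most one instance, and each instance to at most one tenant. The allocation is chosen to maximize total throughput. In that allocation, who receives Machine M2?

Optimal: Ember→Machine M7 (2271 ops/s), Talus→Machine M4 (2357 ops/s), Summit→Machine M3 (2002 ops/s), Umbra→Machine M6 (1673 ops/s), Delta→Machine M2 (1846 ops/s) — total 2271+2357+2002+1673+1846 = 10149 ops/s.
Max-entry greedy (repeatedly take the single best remaining cell) gives 9714 ops/s, worse by 435.
Swapping Talus↔Delta (Talus→Machine M2 1405 ops/s, Delta→Machine M4 1715 ops/s) loses 1083.
Delta's own top instance is Machine M3 (2303 ops/s), but forcing Delta→Machine M3 and reassigning the rest optimally gives only 9714 ops/s — worse by 435.

Delta receives Machine M2.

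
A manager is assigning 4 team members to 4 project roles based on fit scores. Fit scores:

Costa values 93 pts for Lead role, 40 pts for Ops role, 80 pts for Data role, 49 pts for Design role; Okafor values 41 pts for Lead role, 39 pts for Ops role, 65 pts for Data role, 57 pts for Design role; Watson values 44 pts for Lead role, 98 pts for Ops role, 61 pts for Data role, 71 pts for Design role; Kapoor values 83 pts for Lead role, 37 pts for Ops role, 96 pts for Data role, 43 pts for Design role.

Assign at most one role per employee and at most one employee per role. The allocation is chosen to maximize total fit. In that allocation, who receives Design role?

Okafor receives Design role.

Optimal: Costa→Lead role (93 pts), Okafor→Design role (57 pts), Watson→Ops role (98 pts), Kapoor→Data role (96 pts) — total 93+57+98+96 = 344 pts.
Row-greedy (each employee in turn takes its best remaining role) gives 299 pts, worse by 45.
Next-best assignment: Costa→Data role, Okafor→Design role, Watson→Ops role, Kapoor→Lead role = 318 pts.
Swapping Costa↔Okafor (Costa→Design role 49 pts, Okafor→Lead role 41 pts) loses 60.
Checked against all permutations: 344 pts is optimal.
Okafor's own top role is Data role (65 pts), but forcing Okafor→Data role and reassigning the rest optimally gives only 299 pts — worse by 45.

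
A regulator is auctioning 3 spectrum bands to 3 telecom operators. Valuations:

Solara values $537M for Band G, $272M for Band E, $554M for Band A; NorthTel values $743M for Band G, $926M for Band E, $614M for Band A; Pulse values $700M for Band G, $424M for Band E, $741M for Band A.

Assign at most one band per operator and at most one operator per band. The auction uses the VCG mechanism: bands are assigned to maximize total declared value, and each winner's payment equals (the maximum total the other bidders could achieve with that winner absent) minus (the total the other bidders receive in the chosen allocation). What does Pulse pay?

Efficient allocation: Solara→Band G ($537M), NorthTel→Band E ($926M), Pulse→Band A ($741M); total welfare W = $2204M.
Pulse receives Band A at value $741M, so the others get W − 741 = $1463M.
Without Pulse: best allocation of the remaining 2 bidders over all 3 bands is Solara→Band A ($554M), NorthTel→Band E ($926M), total $1480M.
VCG payment = (others' best without Pulse) − (others' welfare with Pulse) = 1480 − 1463 = $17M.

Pulse pays $17M.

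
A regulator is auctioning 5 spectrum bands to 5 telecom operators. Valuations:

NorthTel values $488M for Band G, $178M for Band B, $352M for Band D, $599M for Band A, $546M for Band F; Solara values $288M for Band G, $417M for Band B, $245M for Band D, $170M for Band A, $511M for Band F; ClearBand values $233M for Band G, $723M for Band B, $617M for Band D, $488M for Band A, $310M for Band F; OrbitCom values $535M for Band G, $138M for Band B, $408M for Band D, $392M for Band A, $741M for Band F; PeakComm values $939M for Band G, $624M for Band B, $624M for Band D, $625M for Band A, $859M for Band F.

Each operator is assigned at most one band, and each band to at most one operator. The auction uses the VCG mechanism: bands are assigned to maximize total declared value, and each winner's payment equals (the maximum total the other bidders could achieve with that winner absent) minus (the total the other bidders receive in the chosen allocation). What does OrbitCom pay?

Efficient allocation: NorthTel→Band A ($599M), Solara→Band B ($417M), ClearBand→Band D ($617M), OrbitCom→Band F ($741M), PeakComm→Band G ($939M); total welfare W = $3313M.
OrbitCom receives Band F at value $741M, so the others get W − 741 = $2572M.
Without OrbitCom: best allocation of the remaining 4 bidders over all 5 bands is NorthTel→Band A ($599M), Solara→Band F ($511M), ClearBand→Band B ($723M), PeakComm→Band G ($939M), total $2772M.
VCG payment = (others' best without OrbitCom) − (others' welfare with OrbitCom) = 2772 − 2572 = $200M.

OrbitCom pays $200M.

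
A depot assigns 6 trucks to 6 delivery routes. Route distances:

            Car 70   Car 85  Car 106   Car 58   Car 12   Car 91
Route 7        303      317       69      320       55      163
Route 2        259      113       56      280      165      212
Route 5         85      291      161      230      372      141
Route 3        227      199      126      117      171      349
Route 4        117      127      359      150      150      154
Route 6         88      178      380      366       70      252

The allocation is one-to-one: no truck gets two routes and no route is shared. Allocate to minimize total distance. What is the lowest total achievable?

Optimal: Car 70→Route 6 (88 km), Car 85→Route 4 (127 km), Car 106→Route 2 (56 km), Car 58→Route 3 (117 km), Car 12→Route 7 (55 km), Car 91→Route 5 (141 km) — total 88+127+56+117+55+141 = 584 km.
Column-greedy (each route in turn goes to its cheapest remaining truck) gives 692 km, worse by 108.
Every other assignment is strictly worse.

Minimum total: 584 km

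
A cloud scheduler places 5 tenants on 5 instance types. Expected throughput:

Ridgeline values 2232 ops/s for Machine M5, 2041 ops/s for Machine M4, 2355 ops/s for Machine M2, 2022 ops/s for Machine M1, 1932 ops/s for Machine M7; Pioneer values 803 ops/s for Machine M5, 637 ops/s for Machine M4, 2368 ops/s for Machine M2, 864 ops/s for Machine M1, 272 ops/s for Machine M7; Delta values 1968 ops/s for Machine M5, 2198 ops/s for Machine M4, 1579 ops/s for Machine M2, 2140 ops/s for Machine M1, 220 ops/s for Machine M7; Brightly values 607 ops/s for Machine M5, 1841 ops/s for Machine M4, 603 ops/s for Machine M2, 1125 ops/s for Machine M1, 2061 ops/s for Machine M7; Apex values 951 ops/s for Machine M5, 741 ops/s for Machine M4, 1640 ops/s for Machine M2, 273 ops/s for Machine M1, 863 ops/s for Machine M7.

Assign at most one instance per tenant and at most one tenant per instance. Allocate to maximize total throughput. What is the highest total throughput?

This is a one-to-one assignment (maximum-weight bipartite matching).
Optimal: Ridgeline→Machine M1 (2022 ops/s), Pioneer→Machine M2 (2368 ops/s), Delta→Machine M4 (2198 ops/s), Brightly→Machine M7 (2061 ops/s), Apex→Machine M5 (951 ops/s) — total 2022+2368+2198+2061+951 = 9600 ops/s.
Column-greedy (each instance in turn goes to its best remaining tenant) gives 8786 ops/s, worse by 814.

Max total: 9600 ops/s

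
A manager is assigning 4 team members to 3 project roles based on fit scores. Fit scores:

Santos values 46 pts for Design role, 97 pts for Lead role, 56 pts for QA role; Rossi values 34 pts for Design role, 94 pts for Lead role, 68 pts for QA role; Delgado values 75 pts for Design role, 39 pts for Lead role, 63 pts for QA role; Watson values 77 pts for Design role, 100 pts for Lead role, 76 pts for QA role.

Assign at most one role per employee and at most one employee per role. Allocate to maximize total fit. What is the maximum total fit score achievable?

Optimal: Delgado→Design role (75 pts), Santos→Lead role (97 pts), Watson→QA role (76 pts) — total 75+97+76 = 248 pts.
Row-greedy (each employee in turn takes its best remaining role) gives 240 pts, worse by 8.
Next-best assignment: Delgado→Design role, Rossi→Lead role, Watson→QA role = 245 pts.

Max total: 248 pts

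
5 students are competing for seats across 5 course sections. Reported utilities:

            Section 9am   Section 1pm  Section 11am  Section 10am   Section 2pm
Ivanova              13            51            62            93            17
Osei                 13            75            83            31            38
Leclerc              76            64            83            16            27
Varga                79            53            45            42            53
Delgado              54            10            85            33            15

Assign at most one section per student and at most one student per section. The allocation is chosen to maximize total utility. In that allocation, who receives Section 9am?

Leclerc receives Section 9am.

Treat this as an assignment problem: match each student to one section.
Optimal: Ivanova→Section 10am (93 points), Osei→Section 1pm (75 points), Leclerc→Section 9am (76 points), Varga→Section 2pm (53 points), Delgado→Section 11am (85 points) — total 93+75+76+53+85 = 382 points.
Row-greedy (each student in turn takes its best remaining section) gives 320 points, worse by 62.
Next-best assignment: Ivanova→Section 10am, Osei→Section 1pm, Leclerc→Section 2pm, Varga→Section 9am, Delgado→Section 11am = 359 points.
Swapping Varga↔Leclerc (Varga→Section 9am 79 points, Leclerc→Section 2pm 27 points) loses 23.
Every other assignment is strictly worse.
Leclerc's own top section is Section 11am (83 points), but forcing Leclerc→Section 11am and reassigning the rest optimally gives only 358 points — worse by 24.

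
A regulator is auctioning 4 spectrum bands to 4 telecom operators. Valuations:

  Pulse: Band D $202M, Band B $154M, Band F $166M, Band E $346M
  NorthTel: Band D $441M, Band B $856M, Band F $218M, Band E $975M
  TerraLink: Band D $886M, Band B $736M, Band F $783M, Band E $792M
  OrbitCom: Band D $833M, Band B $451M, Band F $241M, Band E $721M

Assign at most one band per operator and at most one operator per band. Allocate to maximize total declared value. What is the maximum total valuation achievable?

Optimal: Pulse→Band E ($346M), NorthTel→Band B ($856M), TerraLink→Band F ($783M), OrbitCom→Band D ($833M) — total 346+856+783+833 = $2818M.
Next-best assignment: Pulse→Band B, NorthTel→Band E, TerraLink→Band F, OrbitCom→Band D = $2745M.
Swapping Pulse↔NorthTel (Pulse→Band B $154M, NorthTel→Band E $975M) loses 73.
Every other assignment is strictly worse.

Maximum total: $2818M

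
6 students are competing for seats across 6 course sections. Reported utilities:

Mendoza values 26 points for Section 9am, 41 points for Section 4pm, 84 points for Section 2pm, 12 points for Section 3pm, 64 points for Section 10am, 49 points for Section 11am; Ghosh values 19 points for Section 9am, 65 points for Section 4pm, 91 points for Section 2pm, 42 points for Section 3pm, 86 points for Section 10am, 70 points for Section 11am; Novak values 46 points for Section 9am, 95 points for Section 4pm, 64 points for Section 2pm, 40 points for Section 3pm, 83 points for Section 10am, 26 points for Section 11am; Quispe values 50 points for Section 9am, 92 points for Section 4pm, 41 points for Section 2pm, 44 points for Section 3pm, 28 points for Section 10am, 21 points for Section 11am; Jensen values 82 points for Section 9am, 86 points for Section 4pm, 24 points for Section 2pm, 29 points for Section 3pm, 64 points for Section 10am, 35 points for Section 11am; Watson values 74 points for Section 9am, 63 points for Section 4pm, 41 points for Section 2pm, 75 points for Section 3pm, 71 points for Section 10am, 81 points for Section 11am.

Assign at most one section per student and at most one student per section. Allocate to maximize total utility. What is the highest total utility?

Max total: 486 points

This is the linear assignment problem.
Optimal: Mendoza→Section 2pm (84 points), Ghosh→Section 11am (70 points), Novak→Section 10am (83 points), Quispe→Section 4pm (92 points), Jensen→Section 9am (82 points), Watson→Section 3pm (75 points) — total 84+70+83+92+82+75 = 486 points.
Max-entry greedy (repeatedly take the single best remaining cell) gives 457 points, worse by 29.
Next-best assignment: Mendoza→Section 2pm, Ghosh→Section 10am, Novak→Section 4pm, Quispe→Section 3pm, Jensen→Section 9am, Watson→Section 11am = 472 points.
Swapping Watson↔Ghosh (Watson→Section 11am 81 points, Ghosh→Section 3pm 42 points) loses 22.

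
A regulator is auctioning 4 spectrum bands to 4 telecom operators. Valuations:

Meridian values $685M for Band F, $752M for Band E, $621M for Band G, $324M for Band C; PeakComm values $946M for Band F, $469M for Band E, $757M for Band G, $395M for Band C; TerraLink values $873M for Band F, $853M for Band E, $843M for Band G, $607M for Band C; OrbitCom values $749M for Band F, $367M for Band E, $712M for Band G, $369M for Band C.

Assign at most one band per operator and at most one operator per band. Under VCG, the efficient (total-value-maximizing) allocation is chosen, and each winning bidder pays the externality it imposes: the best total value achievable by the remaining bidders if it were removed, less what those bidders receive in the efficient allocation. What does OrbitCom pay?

OrbitCom pays $236M.

Efficient allocation: Meridian→Band E ($752M), PeakComm→Band F ($946M), TerraLink→Band C ($607M), OrbitCom→Band G ($712M); total welfare W = $3017M.
OrbitCom receives Band G at value $712M, so the others get W − 712 = $2305M.
Without OrbitCom: best allocation of the remaining 3 bidders over all 4 bands is Meridian→Band E ($752M), PeakComm→Band F ($946M), TerraLink→Band G ($843M), total $2541M.
VCG payment = (others' best without OrbitCom) − (others' welfare with OrbitCom) = 2541 − 2305 = $236M.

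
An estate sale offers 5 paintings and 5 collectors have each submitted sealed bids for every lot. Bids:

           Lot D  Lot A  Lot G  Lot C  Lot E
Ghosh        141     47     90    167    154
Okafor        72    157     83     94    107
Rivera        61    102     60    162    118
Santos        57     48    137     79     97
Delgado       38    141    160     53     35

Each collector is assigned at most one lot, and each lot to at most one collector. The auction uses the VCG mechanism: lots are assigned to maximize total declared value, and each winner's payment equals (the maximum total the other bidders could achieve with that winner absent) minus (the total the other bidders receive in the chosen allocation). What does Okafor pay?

Okafor pays $34.

Efficient allocation: Ghosh→Lot D ($141), Okafor→Lot A ($157), Rivera→Lot C ($162), Santos→Lot E ($97), Delgado→Lot G ($160); total welfare W = $717.
Okafor receives Lot A at value $157, so the others get W − 157 = $560.
Without Okafor: best allocation of the remaining 4 bidders over all 5 lots is Ghosh→Lot E ($154), Rivera→Lot C ($162), Santos→Lot G ($137), Delgado→Lot A ($141), total $594.
VCG payment = (others' best without Okafor) − (others' welfare with Okafor) = 594 − 560 = $34.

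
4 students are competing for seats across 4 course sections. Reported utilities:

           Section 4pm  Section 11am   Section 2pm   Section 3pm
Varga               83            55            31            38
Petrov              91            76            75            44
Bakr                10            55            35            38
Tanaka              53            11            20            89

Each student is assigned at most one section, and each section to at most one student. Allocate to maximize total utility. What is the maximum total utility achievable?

Optimal: Varga→Section 4pm (83 points), Petrov→Section 2pm (75 points), Bakr→Section 11am (55 points), Tanaka→Section 3pm (89 points) — total 83+75+55+89 = 302 points.
Max-entry greedy (repeatedly take the single best remaining cell) gives 270 points, worse by 32.
Next-best assignment: Varga→Section 4pm, Petrov→Section 11am, Bakr→Section 2pm, Tanaka→Section 3pm = 283 points.

Max total: 302 points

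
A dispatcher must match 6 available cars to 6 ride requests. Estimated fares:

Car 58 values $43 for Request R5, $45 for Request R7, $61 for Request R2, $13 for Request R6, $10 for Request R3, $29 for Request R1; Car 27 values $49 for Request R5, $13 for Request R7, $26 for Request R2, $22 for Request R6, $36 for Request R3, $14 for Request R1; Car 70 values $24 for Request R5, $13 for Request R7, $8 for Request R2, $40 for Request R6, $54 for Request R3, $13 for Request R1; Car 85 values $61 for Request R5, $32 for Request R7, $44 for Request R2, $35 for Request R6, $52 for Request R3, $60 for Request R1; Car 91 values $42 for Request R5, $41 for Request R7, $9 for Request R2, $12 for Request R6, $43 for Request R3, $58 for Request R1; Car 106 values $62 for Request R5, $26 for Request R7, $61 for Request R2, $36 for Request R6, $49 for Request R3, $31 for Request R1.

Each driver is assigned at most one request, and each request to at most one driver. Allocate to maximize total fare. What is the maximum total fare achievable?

Max total: $305

Treat this as an assignment problem: match each driver to one request.
Optimal: Car 58→Request R7 ($45), Car 27→Request R5 ($49), Car 70→Request R6 ($40), Car 85→Request R3 ($52), Car 91→Request R1 ($58), Car 106→Request R2 ($61) — total 45+49+40+52+58+61 = $305.
Max-entry greedy (repeatedly take the single best remaining cell) gives $300, worse by 5.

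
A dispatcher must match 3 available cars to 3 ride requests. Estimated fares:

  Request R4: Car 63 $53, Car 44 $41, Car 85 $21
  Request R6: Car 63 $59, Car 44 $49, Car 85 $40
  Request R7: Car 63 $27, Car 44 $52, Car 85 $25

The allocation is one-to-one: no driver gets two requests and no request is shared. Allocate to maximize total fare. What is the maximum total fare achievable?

Max total: $145

Optimal: Car 63→Request R4 ($53), Car 44→Request R7 ($52), Car 85→Request R6 ($40) — total 53+52+40 = $145.
Row-greedy (each driver in turn takes its best remaining request) gives $132, worse by 13.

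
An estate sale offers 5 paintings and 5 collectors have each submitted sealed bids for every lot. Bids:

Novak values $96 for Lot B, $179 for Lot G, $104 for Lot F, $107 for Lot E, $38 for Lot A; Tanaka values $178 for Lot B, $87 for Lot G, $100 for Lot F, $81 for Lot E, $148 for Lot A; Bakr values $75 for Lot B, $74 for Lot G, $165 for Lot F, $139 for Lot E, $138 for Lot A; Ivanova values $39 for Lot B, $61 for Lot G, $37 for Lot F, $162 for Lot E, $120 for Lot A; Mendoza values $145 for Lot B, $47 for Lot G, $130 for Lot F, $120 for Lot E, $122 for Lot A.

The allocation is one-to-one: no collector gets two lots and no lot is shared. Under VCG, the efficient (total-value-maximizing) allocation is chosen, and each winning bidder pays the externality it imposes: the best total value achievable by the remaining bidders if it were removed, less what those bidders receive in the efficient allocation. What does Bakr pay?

Efficient allocation: Novak→Lot G ($179), Tanaka→Lot B ($178), Bakr→Lot F ($165), Ivanova→Lot E ($162), Mendoza→Lot A ($122); total welfare W = $806.
Bakr receives Lot F at value $165, so the others get W − 165 = $641.
Without Bakr: best allocation of the remaining 4 bidders over all 5 lots is Novak→Lot G ($179), Tanaka→Lot B ($178), Ivanova→Lot E ($162), Mendoza→Lot F ($130), total $649.
VCG payment = (others' best without Bakr) − (others' welfare with Bakr) = 649 − 641 = $8.

Bakr pays $8.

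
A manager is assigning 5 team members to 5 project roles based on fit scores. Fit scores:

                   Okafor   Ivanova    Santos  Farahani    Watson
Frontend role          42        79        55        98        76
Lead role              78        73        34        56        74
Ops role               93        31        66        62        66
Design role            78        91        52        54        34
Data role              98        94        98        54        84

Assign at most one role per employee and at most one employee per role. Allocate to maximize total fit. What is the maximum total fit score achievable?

Optimal: Okafor→Ops role (93 pts), Ivanova→Design role (91 pts), Santos→Data role (98 pts), Farahani→Frontend role (98 pts), Watson→Lead role (74 pts) — total 93+91+98+98+74 = 454 pts.
Column-greedy (each role in turn goes to its best remaining employee) gives 417 pts, worse by 37.
Next-best assignment: Okafor→Lead role, Ivanova→Design role, Santos→Data role, Farahani→Frontend role, Watson→Ops role = 431 pts.
Checked against all permutations: 454 pts is optimal.

Maximum total: 454 pts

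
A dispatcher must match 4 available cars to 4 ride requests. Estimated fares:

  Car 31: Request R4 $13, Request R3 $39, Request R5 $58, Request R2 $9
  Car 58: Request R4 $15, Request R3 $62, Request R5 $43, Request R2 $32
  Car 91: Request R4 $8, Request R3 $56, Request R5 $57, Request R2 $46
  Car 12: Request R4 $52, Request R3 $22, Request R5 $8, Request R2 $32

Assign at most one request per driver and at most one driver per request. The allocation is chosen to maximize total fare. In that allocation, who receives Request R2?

Car 91 receives Request R2.

Treat this as an assignment problem: match each driver to one request.
Optimal: Car 31→Request R5 ($58), Car 58→Request R3 ($62), Car 91→Request R2 ($46), Car 12→Request R4 ($52) — total 58+62+46+52 = $218.
Car 91's own top request is Request R5 ($57), but forcing Car 91→Request R5 and reassigning the rest optimally gives only $180 — worse by 38.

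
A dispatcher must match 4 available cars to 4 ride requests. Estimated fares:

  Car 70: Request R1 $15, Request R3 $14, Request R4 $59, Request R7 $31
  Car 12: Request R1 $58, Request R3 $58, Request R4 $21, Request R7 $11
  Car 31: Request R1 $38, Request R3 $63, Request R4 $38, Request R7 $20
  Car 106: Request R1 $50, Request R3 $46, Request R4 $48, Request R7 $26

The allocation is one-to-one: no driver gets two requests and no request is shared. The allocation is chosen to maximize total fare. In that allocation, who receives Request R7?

Optimal: Car 70→Request R4 ($59), Car 12→Request R1 ($58), Car 31→Request R3 ($63), Car 106→Request R7 ($26) — total 59+58+63+26 = $206.
Next-best assignment: Car 70→Request R7, Car 12→Request R1, Car 31→Request R3, Car 106→Request R4 = $200.
Swapping Car 31↔Car 70 (Car 31→Request R4 $38, Car 70→Request R3 $14) loses 70.
No other one-to-one assignment exceeds $206.
Car 106's own top request is Request R1 ($50), but forcing Car 106→Request R1 and reassigning the rest optimally gives only $187 — worse by 19.

Car 106 receives Request R7.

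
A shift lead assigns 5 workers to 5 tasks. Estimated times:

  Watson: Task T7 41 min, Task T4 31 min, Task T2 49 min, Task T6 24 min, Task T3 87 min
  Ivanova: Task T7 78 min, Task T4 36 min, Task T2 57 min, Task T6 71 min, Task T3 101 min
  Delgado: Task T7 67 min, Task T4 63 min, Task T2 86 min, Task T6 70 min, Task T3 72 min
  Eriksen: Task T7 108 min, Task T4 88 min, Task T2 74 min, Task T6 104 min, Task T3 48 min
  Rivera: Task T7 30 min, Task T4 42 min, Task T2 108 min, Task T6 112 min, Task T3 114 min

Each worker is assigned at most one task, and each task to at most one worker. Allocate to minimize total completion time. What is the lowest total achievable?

Minimum total: 222 min

Optimal: Watson→Task T6 (24 min), Ivanova→Task T2 (57 min), Delgado→Task T4 (63 min), Eriksen→Task T3 (48 min), Rivera→Task T7 (30 min) — total 24+57+63+48+30 = 222 min.
Row-greedy (each worker in turn takes its cheapest remaining task) gives 283 min, worse by 61.
Swapping Delgado↔Eriksen (Delgado→Task T3 72 min, Eriksen→Task T4 88 min) adds 49.
No other one-to-one assignment undercuts 222 min.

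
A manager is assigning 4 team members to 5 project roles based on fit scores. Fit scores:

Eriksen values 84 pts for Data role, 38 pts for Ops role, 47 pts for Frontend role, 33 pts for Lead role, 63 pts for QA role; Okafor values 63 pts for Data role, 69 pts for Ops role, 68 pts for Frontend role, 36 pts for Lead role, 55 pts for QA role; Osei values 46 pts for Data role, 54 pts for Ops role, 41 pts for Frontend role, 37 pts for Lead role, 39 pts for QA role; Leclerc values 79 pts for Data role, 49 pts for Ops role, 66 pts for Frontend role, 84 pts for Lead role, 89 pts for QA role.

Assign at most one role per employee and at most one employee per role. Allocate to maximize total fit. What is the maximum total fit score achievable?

This is the linear assignment problem.
Optimal: Eriksen→Data role (84 pts), Okafor→Frontend role (68 pts), Osei→Ops role (54 pts), Leclerc→QA role (89 pts) — total 84+68+54+89 = 295 pts.
Column-greedy (each role in turn goes to its best remaining employee) gives 256 pts, worse by 39.
Swapping Eriksen↔Leclerc (Eriksen→QA role 63 pts, Leclerc→Data role 79 pts) loses 31.

Maximum total: 295 pts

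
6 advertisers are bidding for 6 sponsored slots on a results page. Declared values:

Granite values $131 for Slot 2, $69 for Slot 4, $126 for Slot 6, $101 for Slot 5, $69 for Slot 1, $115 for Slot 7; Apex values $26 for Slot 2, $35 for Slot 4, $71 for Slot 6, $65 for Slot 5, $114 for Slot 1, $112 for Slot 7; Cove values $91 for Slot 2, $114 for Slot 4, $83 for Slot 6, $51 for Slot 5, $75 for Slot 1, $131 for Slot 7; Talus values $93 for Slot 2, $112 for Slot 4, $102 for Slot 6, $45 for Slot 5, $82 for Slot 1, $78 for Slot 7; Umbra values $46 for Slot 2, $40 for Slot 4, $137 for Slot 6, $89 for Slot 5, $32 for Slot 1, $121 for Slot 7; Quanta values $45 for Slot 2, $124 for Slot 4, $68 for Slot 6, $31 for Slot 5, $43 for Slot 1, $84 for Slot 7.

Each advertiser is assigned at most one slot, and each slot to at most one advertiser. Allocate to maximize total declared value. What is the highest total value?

This is a one-to-one assignment (maximum-weight bipartite matching).
Optimal: Granite→Slot 5 ($101), Apex→Slot 1 ($114), Cove→Slot 7 ($131), Talus→Slot 2 ($93), Umbra→Slot 6 ($137), Quanta→Slot 4 ($124) — total 101+114+131+93+137+124 = $700.
Row-greedy (each advertiser in turn takes its best remaining slot) gives $656, worse by 44.
Next-best assignment: Granite→Slot 2, Apex→Slot 1, Cove→Slot 7, Talus→Slot 6, Umbra→Slot 5, Quanta→Slot 4 = $691.
Swapping Granite↔Umbra (Granite→Slot 6 $126, Umbra→Slot 5 $89) loses 23.

Maximum total: $700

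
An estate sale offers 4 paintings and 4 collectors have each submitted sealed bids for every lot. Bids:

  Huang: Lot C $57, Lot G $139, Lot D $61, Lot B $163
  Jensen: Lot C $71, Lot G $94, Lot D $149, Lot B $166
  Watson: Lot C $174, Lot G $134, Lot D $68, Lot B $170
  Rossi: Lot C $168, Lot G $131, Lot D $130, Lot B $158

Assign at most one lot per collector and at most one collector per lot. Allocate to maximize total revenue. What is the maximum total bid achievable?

Maximum total: $626

Optimal: Huang→Lot G ($139), Jensen→Lot D ($149), Watson→Lot B ($170), Rossi→Lot C ($168) — total 139+149+170+168 = $626.
Column-greedy (each lot in turn goes to its best remaining collector) gives $620, worse by 6.
Swapping Jensen↔Huang (Jensen→Lot G $94, Huang→Lot D $61) loses 133.
No other one-to-one assignment exceeds $626.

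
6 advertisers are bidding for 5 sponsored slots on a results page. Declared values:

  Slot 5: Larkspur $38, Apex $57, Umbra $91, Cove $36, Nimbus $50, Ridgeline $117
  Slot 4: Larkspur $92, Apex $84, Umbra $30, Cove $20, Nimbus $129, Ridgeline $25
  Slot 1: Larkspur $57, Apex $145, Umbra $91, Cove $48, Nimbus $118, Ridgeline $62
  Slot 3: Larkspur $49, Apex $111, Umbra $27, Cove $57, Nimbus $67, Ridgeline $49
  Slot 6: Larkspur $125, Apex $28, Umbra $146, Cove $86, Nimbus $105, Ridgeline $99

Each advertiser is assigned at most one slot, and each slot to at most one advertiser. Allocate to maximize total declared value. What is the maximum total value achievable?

Optimal: Ridgeline→Slot 5 ($117), Nimbus→Slot 4 ($129), Apex→Slot 1 ($145), Cove→Slot 3 ($57), Umbra→Slot 6 ($146) — total 117+129+145+57+146 = $594.
Row-greedy (each advertiser in turn takes its best remaining slot) gives $547, worse by 47.
Next-best assignment: Ridgeline→Slot 5, Nimbus→Slot 4, Apex→Slot 1, Larkspur→Slot 3, Umbra→Slot 6 = $586.
Swapping Ridgeline↔Nimbus (Ridgeline→Slot 4 $25, Nimbus→Slot 5 $50) loses 171.

Maximum total: $594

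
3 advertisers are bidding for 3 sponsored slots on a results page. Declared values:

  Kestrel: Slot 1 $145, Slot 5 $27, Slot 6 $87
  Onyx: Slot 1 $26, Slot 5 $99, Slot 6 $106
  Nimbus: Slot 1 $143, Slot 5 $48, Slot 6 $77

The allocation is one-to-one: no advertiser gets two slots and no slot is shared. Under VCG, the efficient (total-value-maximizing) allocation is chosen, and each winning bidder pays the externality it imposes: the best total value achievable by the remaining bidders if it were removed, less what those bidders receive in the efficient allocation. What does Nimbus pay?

Efficient allocation: Kestrel→Slot 6 ($87), Onyx→Slot 5 ($99), Nimbus→Slot 1 ($143); total welfare W = $329.
Nimbus receives Slot 1 at value $143, so the others get W − 143 = $186.
Without Nimbus: best allocation of the remaining 2 bidders over all 3 slots is Kestrel→Slot 1 ($145), Onyx→Slot 6 ($106), total $251.
VCG payment = (others' best without Nimbus) − (others' welfare with Nimbus) = 251 − 186 = $65.

Nimbus pays $65.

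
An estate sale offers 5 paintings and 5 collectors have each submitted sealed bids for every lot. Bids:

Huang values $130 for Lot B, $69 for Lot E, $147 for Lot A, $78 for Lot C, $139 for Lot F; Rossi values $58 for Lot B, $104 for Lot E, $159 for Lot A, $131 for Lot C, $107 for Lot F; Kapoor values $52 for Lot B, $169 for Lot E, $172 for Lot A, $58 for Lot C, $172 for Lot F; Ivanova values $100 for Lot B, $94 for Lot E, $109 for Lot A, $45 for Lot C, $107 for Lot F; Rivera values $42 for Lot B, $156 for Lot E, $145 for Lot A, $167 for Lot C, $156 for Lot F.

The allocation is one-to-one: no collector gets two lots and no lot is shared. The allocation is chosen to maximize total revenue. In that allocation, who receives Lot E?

Kapoor receives Lot E.

Optimal: Huang→Lot F ($139), Rossi→Lot A ($159), Kapoor→Lot E ($169), Ivanova→Lot B ($100), Rivera→Lot C ($167) — total 139+159+169+100+167 = $734.
Max-entry greedy (repeatedly take the single best remaining cell) gives $682, worse by 52.
Checked against all permutations: $734 is optimal.
Kapoor's own top lot is Lot A ($172), but forcing Kapoor→Lot A and reassigning the rest optimally gives only $698 — worse by 36.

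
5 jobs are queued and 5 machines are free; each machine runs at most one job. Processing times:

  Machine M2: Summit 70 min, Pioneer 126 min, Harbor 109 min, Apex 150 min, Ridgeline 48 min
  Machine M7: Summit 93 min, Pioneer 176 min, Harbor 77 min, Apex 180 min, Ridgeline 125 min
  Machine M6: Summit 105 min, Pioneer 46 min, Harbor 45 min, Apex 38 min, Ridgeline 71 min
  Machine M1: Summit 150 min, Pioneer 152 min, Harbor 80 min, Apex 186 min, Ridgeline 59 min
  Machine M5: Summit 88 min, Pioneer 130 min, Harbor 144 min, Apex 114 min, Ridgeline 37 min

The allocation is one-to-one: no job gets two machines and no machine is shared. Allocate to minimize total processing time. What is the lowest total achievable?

Optimal: Summit→Machine M2 (70 min), Pioneer→Machine M6 (46 min), Harbor→Machine M7 (77 min), Apex→Machine M5 (114 min), Ridgeline→Machine M1 (59 min) — total 70+46+77+114+59 = 366 min.
Column-greedy (each machine in turn goes to its cheapest remaining job) gives 443 min, worse by 77.
Next-best assignment: Summit→Machine M2, Pioneer→Machine M1, Harbor→Machine M7, Apex→Machine M6, Ridgeline→Machine M5 = 374 min.

Minimum total: 366 min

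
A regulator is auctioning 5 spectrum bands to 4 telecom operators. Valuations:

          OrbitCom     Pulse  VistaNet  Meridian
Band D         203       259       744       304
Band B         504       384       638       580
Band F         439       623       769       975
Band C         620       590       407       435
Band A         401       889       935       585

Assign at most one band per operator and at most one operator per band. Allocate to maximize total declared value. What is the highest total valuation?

Maximum total: $3228M

Optimal: OrbitCom→Band C ($620M), Pulse→Band A ($889M), VistaNet→Band D ($744M), Meridian→Band F ($975M) — total 620+889+744+975 = $3228M.
Column-greedy (each band in turn goes to its best remaining operator) gives $2567M, worse by 661.
Swapping OrbitCom↔Meridian (OrbitCom→Band F $439M, Meridian→Band C $435M) loses 721.
No other one-to-one assignment exceeds $3228M.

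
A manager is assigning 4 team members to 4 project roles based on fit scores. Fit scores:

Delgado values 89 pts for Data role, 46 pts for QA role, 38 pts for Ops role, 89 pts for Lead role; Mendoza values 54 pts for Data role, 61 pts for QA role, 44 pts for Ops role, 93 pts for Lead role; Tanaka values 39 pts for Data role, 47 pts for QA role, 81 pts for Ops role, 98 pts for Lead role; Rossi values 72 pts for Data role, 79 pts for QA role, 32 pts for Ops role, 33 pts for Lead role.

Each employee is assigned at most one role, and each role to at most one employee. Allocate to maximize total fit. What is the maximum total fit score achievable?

This is a one-to-one assignment (maximum-weight bipartite matching).
Optimal: Delgado→Data role (89 pts), Mendoza→Lead role (93 pts), Tanaka→Ops role (81 pts), Rossi→QA role (79 pts) — total 89+93+81+79 = 342 pts.
Max-entry greedy (repeatedly take the single best remaining cell) gives 310 pts, worse by 32.

Maximum total: 342 pts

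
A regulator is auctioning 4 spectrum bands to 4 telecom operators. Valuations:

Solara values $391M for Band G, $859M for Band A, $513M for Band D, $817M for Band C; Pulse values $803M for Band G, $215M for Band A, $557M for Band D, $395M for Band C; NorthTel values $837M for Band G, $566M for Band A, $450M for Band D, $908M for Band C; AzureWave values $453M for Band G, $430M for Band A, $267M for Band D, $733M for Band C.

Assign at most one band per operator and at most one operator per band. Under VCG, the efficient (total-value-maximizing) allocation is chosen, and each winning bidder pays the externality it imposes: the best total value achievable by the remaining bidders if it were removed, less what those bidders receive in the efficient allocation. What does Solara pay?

Solara pays $14M.

Efficient allocation: Solara→Band A ($859M), Pulse→Band D ($557M), NorthTel→Band G ($837M), AzureWave→Band C ($733M); total welfare W = $2986M.
Solara receives Band A at value $859M, so the others get W − 859 = $2127M.
Without Solara: best allocation of the remaining 3 bidders over all 4 bands is Pulse→Band G ($803M), NorthTel→Band C ($908M), AzureWave→Band A ($430M), total $2141M.
VCG payment = (others' best without Solara) − (others' welfare with Solara) = 2141 − 2127 = $14M.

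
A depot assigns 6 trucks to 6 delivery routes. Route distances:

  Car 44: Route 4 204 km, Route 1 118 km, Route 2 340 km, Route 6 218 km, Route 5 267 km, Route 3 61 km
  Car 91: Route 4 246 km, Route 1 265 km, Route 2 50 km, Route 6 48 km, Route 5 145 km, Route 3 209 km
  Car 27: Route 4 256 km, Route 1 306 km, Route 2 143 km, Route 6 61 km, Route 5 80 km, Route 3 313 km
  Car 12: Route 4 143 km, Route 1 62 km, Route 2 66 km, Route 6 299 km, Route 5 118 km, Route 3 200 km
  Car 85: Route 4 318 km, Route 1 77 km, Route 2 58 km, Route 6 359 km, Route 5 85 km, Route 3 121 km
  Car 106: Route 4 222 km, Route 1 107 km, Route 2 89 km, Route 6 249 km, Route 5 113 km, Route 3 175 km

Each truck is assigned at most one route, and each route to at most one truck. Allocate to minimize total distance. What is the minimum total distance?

Minimum total: 497 km

Optimal: Car 44→Route 3 (61 km), Car 91→Route 6 (48 km), Car 27→Route 5 (80 km), Car 12→Route 4 (143 km), Car 85→Route 2 (58 km), Car 106→Route 1 (107 km) — total 61+48+80+143+58+107 = 497 km.
Row-greedy (each truck in turn takes its cheapest remaining route) gives 531 km, worse by 34.
Every other assignment is strictly worse.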